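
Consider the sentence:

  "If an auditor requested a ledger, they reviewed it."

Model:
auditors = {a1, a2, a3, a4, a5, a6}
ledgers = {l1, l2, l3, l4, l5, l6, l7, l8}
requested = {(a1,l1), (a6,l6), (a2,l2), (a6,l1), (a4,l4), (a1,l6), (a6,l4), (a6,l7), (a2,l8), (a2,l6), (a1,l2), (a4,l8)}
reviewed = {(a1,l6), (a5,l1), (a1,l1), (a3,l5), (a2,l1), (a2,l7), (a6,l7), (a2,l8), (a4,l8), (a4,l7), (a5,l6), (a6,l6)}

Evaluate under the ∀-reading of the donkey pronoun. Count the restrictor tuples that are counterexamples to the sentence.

6

"it" takes "a ledger" as antecedent — a donkey pronoun bound across the clause boundary.
Strong reading: for every (a,l) with requested(a,l), reviewed(a,l).
Restrictor pairs: (a1,l1) ✓  (a1,l2) ✗  (a1,l6) ✓  (a2,l2) ✗  (a2,l6) ✗  (a2,l8) ✓  (a4,l4) ✗  (a4,l8) ✓  (a6,l1) ✗  (a6,l4) ✗  (a6,l6) ✓  (a6,l7) ✓
Counterexamples (restrictor pairs failing the scope): 6.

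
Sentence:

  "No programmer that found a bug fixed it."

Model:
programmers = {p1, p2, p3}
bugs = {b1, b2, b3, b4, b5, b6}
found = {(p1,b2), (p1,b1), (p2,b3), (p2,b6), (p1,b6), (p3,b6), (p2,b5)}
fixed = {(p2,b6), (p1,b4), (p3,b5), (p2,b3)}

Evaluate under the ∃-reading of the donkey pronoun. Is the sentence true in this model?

False

"it" takes "a bug" as antecedent — a donkey pronoun bound across the clause boundary.
Truth condition: for no (p,b) with found(p,b) does fixed(p,b) hold.
Restrictor pairs — does the scope hold? (p1,b1):fails  (p1,b2):fails  (p1,b6):fails  (p2,b3):holds  (p2,b5):fails  (p2,b6):holds  (p3,b6):fails
Scope holds for 2 pair(s), so the sentence is false.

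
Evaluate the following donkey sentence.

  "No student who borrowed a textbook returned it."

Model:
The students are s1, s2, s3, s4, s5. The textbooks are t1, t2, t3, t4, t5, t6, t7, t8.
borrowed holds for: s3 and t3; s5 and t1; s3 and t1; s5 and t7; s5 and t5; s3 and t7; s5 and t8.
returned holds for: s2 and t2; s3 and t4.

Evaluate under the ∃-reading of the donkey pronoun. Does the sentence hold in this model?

True

"it" takes "a textbook" as antecedent — a donkey pronoun bound across the clause boundary.
Truth condition: for no (s,t) with borrowed(s,t) does returned(s,t) hold.
Restrictor pairs — does the scope hold? (s3,t1):fails  (s3,t3):fails  (s3,t7):fails  (s5,t1):fails  (s5,t5):fails  (s5,t7):fails  (s5,t8):fails
Scope holds for no restrictor pair, so the sentence is true.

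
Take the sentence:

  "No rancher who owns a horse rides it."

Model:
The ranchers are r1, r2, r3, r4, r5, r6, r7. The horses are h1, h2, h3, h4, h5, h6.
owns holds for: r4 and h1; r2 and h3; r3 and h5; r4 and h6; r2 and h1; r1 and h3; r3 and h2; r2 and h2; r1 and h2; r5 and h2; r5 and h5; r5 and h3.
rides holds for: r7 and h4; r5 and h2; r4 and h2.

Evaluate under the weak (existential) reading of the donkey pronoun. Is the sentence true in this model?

"it" takes "a horse" as antecedent — a donkey pronoun bound across the clause boundary.
Truth condition: for no (r,h) with owns(r,h) does rides(r,h) hold.
Restrictor pairs — does the scope hold? (r1,h2):fails  (r1,h3):fails  (r2,h1):fails  (r2,h2):fails  (r2,h3):fails  (r3,h2):fails  (r3,h5):fails  (r4,h1):fails  (r4,h6):fails  (r5,h2):holds  (r5,h3):fails  (r5,h5):fails
Scope holds for 1 pair(s), so the sentence is false.

False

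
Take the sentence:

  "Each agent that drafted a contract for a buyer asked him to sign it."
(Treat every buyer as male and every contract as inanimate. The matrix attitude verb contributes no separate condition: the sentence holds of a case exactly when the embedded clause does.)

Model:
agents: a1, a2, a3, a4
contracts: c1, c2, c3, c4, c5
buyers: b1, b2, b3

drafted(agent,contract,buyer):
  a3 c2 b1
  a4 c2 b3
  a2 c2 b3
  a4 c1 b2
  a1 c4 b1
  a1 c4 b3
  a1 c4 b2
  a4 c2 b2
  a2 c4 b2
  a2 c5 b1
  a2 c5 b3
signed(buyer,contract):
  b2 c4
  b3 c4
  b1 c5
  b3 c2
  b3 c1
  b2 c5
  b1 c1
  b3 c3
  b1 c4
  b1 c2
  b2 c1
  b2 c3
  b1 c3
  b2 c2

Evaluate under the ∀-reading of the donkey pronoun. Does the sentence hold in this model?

"him" takes "a buyer" as antecedent and "it" takes "a contract"; both are donkey pronouns co-varying with the restrictor.
Strong reading: for every (a,c,b) with drafted(a,c,b), signed(b,c).
Restrictor triples: (a1,c4,b1)→signed(b1,c4) ✓  (a1,c4,b2)→signed(b2,c4) ✓  (a1,c4,b3)→signed(b3,c4) ✓  (a2,c2,b3)→signed(b3,c2) ✓  (a2,c4,b2)→signed(b2,c4) ✓  (a2,c5,b1)→signed(b1,c5) ✓  (a2,c5,b3)→signed(b3,c5) ✗  (a3,c2,b1)→signed(b1,c2) ✓  (a4,c1,b2)→signed(b2,c1) ✓  (a4,c2,b2)→signed(b2,c2) ✓  (a4,c2,b3)→signed(b3,c2) ✓
Counterexample: (a2,c5,b3) — signed(b3,c5) does not hold.

False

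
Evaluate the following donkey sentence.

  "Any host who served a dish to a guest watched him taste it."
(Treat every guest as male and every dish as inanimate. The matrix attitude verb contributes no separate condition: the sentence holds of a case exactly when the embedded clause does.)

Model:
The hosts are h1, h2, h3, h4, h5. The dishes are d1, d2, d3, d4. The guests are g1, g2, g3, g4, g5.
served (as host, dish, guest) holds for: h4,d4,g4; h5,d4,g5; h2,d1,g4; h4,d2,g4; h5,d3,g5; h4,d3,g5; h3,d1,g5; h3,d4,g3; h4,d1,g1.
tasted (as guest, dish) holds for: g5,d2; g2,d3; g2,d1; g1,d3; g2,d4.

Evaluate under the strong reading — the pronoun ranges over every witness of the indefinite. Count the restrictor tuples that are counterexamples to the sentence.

"him" takes "a guest" as antecedent and "it" takes "a dish"; both are donkey pronouns co-varying with the restrictor.
Strong reading: for every (h,d,g) with served(h,d,g), tasted(g,d).
Restrictor triples: (h2,d1,g4)→tasted(g4,d1) ✗  (h3,d1,g5)→tasted(g5,d1) ✗  (h3,d4,g3)→tasted(g3,d4) ✗  (h4,d1,g1)→tasted(g1,d1) ✗  (h4,d2,g4)→tasted(g4,d2) ✗  (h4,d3,g5)→tasted(g5,d3) ✗  (h4,d4,g4)→tasted(g4,d4) ✗  (h5,d3,g5)→tasted(g5,d3) ✗  (h5,d4,g5)→tasted(g5,d4) ✗
Counterexamples (restrictor triples failing the scope): 9.

9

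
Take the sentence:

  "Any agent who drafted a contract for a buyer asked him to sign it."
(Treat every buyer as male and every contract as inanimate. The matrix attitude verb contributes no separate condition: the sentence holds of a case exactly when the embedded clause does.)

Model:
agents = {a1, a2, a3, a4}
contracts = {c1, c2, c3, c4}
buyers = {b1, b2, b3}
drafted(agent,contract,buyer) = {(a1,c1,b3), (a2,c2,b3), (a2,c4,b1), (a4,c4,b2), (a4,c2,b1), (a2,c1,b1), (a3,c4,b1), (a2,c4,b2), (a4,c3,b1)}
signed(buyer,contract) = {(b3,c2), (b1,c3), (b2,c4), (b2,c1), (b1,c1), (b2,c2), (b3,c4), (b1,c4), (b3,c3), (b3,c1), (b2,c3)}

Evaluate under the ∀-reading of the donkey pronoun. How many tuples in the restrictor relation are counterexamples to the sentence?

1

"him" takes "a buyer" as antecedent and "it" takes "a contract"; both are donkey pronouns co-varying with the restrictor.
Strong reading: for every (a,c,b) with drafted(a,c,b), signed(b,c).
Restrictor triples: (a1,c1,b3)→signed(b3,c1) ✓  (a2,c1,b1)→signed(b1,c1) ✓  (a2,c2,b3)→signed(b3,c2) ✓  (a2,c4,b1)→signed(b1,c4) ✓  (a2,c4,b2)→signed(b2,c4) ✓  (a3,c4,b1)→signed(b1,c4) ✓  (a4,c2,b1)→signed(b1,c2) ✗  (a4,c3,b1)→signed(b1,c3) ✓  (a4,c4,b2)→signed(b2,c4) ✓
Counterexamples (restrictor triples failing the scope): 1.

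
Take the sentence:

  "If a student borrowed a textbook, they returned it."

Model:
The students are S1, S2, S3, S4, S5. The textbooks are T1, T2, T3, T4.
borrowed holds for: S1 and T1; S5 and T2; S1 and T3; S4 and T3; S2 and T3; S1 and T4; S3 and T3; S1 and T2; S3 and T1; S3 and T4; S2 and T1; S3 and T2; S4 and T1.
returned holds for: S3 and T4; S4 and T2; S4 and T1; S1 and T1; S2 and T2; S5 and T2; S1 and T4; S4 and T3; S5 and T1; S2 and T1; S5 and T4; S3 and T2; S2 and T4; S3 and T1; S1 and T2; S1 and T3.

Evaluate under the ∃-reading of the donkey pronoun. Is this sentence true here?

True

"it" takes "a textbook" as antecedent — a donkey pronoun bound across the clause boundary.
Weak reading: every student s with some borrowed-textbook has at least one borrowed-textbook t such that returned(s,t).
Per student: S1:✓  S2:✓  S3:✓  S4:✓  S5:✓
Every student in the restrictor has a witness.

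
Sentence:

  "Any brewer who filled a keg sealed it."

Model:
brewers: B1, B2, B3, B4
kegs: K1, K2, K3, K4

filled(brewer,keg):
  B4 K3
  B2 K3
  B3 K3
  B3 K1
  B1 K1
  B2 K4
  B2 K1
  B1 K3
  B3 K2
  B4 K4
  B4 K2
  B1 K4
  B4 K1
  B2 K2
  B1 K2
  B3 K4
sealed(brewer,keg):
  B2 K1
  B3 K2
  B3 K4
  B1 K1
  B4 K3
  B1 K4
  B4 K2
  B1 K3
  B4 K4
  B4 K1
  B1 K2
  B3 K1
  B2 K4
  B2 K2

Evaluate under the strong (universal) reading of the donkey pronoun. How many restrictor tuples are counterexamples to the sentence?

2

"it" takes "a keg" as antecedent — a donkey pronoun bound across the clause boundary.
Strong reading: for every (b,k) with filled(b,k), sealed(b,k).
Restrictor pairs: (B1,K1) ✓  (B1,K2) ✓  (B1,K3) ✓  (B1,K4) ✓  (B2,K1) ✓  (B2,K2) ✓  (B2,K3) ✗  (B2,K4) ✓  (B3,K1) ✓  (B3,K2) ✓  (B3,K3) ✗  (B3,K4) ✓  (B4,K1) ✓  (B4,K2) ✓  (B4,K3) ✓  (B4,K4) ✓
Counterexamples (restrictor pairs failing the scope): 2.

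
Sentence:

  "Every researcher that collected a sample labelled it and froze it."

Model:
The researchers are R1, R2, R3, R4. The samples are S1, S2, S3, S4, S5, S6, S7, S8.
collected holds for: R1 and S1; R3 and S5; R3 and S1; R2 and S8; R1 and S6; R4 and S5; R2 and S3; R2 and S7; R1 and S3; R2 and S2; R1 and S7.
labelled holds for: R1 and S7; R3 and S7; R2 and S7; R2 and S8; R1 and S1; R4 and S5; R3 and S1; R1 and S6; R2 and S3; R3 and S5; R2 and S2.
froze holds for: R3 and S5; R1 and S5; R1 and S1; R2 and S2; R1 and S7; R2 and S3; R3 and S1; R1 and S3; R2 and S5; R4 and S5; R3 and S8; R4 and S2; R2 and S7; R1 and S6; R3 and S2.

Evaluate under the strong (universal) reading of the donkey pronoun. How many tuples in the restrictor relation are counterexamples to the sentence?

"it" takes "a sample" as antecedent — a donkey pronoun bound across the clause boundary.
Strong reading: for every (r,s) with collected(r,s), labelled(r,s) ∧ froze(r,s).
Restrictor pairs: (R1,S1) ✓  (R1,S3) ✗  (R1,S6) ✓  (R1,S7) ✓  (R2,S2) ✓  (R2,S3) ✓  (R2,S7) ✓  (R2,S8) ✗  (R3,S1) ✓  (R3,S5) ✓  (R4,S5) ✓
Counterexamples (restrictor pairs failing the scope): 2.

2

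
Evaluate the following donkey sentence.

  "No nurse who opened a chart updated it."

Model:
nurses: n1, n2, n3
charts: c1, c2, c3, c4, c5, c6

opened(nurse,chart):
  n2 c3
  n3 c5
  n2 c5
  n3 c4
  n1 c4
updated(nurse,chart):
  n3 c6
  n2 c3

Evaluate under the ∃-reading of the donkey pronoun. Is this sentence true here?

"it" takes "a chart" as antecedent — a donkey pronoun bound across the clause boundary.
Truth condition: for no (n,c) with opened(n,c) does updated(n,c) hold.
Restrictor pairs — does the scope hold? (n1,c4):fails  (n2,c3):holds  (n2,c5):fails  (n3,c4):fails  (n3,c5):fails
Scope holds for 1 pair(s), so the sentence is false.

False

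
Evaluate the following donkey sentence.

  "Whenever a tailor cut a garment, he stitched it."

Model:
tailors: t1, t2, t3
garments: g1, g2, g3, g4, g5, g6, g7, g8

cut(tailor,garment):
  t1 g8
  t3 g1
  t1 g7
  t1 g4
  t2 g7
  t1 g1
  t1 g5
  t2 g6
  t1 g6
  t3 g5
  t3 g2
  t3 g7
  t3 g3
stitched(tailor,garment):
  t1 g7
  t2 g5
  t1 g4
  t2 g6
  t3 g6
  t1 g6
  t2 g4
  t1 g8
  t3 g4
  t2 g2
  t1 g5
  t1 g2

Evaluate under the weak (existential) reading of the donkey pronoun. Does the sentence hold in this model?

"it" takes "a garment" as antecedent — a donkey pronoun bound across the clause boundary.
Weak reading: every tailor t with some cut-garment has at least one cut-garment g such that stitched(t,g).
Per tailor: t1:✓  t2:✓  t3:✗
t3 has no witness among its cut-garments.

False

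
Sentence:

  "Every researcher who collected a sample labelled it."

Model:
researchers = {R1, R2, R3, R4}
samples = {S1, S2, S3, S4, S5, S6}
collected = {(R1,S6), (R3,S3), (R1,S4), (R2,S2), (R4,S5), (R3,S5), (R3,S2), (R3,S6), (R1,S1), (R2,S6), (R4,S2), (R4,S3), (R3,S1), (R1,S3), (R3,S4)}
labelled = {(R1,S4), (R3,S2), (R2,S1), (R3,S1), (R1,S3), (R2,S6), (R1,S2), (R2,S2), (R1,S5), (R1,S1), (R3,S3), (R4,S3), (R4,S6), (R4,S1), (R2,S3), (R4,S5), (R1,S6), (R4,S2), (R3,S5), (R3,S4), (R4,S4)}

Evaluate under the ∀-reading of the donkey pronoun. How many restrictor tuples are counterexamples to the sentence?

"it" takes "a sample" as antecedent — a donkey pronoun bound across the clause boundary.
Strong reading: for every (r,s) with collected(r,s), labelled(r,s).
Restrictor pairs: (R1,S1) ✓  (R1,S3) ✓  (R1,S4) ✓  (R1,S6) ✓  (R2,S2) ✓  (R2,S6) ✓  (R3,S1) ✓  (R3,S2) ✓  (R3,S3) ✓  (R3,S4) ✓  (R3,S5) ✓  (R3,S6) ✗  (R4,S2) ✓  (R4,S3) ✓  (R4,S5) ✓
Counterexamples (restrictor pairs failing the scope): 1.

1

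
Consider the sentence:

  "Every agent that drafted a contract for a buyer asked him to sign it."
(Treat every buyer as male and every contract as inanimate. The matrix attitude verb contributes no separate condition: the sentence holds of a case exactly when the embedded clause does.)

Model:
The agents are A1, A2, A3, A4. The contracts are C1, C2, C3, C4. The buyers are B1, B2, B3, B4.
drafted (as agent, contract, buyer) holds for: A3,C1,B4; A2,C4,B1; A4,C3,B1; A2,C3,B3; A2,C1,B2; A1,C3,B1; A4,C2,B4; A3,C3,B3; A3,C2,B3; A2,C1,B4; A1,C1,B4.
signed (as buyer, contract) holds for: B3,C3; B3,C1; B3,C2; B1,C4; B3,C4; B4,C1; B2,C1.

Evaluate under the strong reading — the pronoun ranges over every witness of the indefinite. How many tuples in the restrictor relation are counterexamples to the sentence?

3

"him" takes "a buyer" as antecedent and "it" takes "a contract"; both are donkey pronouns co-varying with the restrictor.
Strong reading: for every (a,c,b) with drafted(a,c,b), signed(b,c).
Restrictor triples: (A1,C1,B4)→signed(B4,C1) ✓  (A1,C3,B1)→signed(B1,C3) ✗  (A2,C1,B2)→signed(B2,C1) ✓  (A2,C1,B4)→signed(B4,C1) ✓  (A2,C3,B3)→signed(B3,C3) ✓  (A2,C4,B1)→signed(B1,C4) ✓  (A3,C1,B4)→signed(B4,C1) ✓  (A3,C2,B3)→signed(B3,C2) ✓  (A3,C3,B3)→signed(B3,C3) ✓  (A4,C2,B4)→signed(B4,C2) ✗  (A4,C3,B1)→signed(B1,C3) ✗
Counterexamples (restrictor triples failing the scope): 3.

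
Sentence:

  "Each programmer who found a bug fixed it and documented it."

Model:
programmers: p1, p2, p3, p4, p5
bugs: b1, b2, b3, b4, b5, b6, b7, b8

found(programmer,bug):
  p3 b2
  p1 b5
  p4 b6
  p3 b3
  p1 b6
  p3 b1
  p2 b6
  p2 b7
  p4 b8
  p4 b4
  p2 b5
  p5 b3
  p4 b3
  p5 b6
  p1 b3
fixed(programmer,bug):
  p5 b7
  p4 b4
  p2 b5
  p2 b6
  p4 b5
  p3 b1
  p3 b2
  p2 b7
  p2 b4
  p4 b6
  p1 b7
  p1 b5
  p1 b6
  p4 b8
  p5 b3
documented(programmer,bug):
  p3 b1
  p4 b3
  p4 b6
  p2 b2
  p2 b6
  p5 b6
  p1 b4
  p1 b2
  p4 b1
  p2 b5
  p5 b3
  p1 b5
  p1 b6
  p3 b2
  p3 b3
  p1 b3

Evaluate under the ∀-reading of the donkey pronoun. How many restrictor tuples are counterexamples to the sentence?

"it" takes "a bug" as antecedent — a donkey pronoun bound across the clause boundary.
Strong reading: for every (p,b) with found(p,b), fixed(p,b) ∧ documented(p,b).
Restrictor pairs: (p1,b3) ✗  (p1,b5) ✓  (p1,b6) ✓  (p2,b5) ✓  (p2,b6) ✓  (p2,b7) ✗  (p3,b1) ✓  (p3,b2) ✓  (p3,b3) ✗  (p4,b3) ✗  (p4,b4) ✗  (p4,b6) ✓  (p4,b8) ✗  (p5,b3) ✓  (p5,b6) ✗
Counterexamples (restrictor pairs failing the scope): 7.

7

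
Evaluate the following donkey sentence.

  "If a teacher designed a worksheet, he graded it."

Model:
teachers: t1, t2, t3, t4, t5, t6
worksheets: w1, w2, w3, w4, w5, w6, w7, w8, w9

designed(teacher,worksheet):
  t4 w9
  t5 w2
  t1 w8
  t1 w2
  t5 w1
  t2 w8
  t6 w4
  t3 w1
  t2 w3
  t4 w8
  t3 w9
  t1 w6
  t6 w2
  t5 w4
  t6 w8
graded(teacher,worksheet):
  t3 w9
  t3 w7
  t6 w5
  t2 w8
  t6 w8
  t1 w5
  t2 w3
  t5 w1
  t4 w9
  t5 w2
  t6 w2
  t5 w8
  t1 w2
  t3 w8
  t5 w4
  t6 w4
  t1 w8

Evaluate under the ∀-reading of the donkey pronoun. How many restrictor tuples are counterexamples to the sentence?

3

"it" takes "a worksheet" as antecedent — a donkey pronoun bound across the clause boundary.
Strong reading: for every (t,w) with designed(t,w), graded(t,w).
Restrictor pairs: (t1,w2) ✓  (t1,w6) ✗  (t1,w8) ✓  (t2,w3) ✓  (t2,w8) ✓  (t3,w1) ✗  (t3,w9) ✓  (t4,w8) ✗  (t4,w9) ✓  (t5,w1) ✓  (t5,w2) ✓  (t5,w4) ✓  (t6,w2) ✓  (t6,w4) ✓  (t6,w8) ✓
Counterexamples (restrictor pairs failing the scope): 3.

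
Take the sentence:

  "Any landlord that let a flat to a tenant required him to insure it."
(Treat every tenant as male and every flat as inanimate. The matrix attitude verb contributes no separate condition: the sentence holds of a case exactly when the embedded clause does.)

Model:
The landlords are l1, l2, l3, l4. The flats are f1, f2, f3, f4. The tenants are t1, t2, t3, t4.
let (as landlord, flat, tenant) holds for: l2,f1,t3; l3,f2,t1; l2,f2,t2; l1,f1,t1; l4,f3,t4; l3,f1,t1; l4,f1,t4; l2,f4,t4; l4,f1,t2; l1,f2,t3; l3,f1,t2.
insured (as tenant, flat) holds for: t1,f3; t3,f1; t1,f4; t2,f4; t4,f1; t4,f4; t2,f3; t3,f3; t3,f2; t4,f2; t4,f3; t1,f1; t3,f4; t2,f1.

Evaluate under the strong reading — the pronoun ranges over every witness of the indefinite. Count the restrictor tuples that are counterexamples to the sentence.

2

"him" takes "a tenant" as antecedent and "it" takes "a flat"; both are donkey pronouns co-varying with the restrictor.
Strong reading: for every (l,f,t) with let(l,f,t), insured(t,f).
Restrictor triples: (l1,f1,t1)→insured(t1,f1) ✓  (l1,f2,t3)→insured(t3,f2) ✓  (l2,f1,t3)→insured(t3,f1) ✓  (l2,f2,t2)→insured(t2,f2) ✗  (l2,f4,t4)→insured(t4,f4) ✓  (l3,f1,t1)→insured(t1,f1) ✓  (l3,f1,t2)→insured(t2,f1) ✓  (l3,f2,t1)→insured(t1,f2) ✗  (l4,f1,t2)→insured(t2,f1) ✓  (l4,f1,t4)→insured(t4,f1) ✓  (l4,f3,t4)→insured(t4,f3) ✓
Counterexamples (restrictor triples failing the scope): 2.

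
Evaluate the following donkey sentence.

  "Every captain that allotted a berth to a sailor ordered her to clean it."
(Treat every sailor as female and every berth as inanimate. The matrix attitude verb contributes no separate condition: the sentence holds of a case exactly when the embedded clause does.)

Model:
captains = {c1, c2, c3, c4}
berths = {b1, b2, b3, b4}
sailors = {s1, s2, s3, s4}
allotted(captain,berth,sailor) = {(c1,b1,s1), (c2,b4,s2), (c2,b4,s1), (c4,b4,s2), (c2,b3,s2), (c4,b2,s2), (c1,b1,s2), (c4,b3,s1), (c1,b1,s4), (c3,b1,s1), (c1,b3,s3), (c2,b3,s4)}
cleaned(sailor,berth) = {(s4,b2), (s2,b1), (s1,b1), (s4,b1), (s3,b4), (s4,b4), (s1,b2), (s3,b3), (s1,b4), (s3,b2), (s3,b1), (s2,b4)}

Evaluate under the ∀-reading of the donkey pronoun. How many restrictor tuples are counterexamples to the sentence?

"her" takes "a sailor" as antecedent and "it" takes "a berth"; both are donkey pronouns co-varying with the restrictor.
Strong reading: for every (c,b,s) with allotted(c,b,s), cleaned(s,b).
Restrictor triples: (c1,b1,s1)→cleaned(s1,b1) ✓  (c1,b1,s2)→cleaned(s2,b1) ✓  (c1,b1,s4)→cleaned(s4,b1) ✓  (c1,b3,s3)→cleaned(s3,b3) ✓  (c2,b3,s2)→cleaned(s2,b3) ✗  (c2,b3,s4)→cleaned(s4,b3) ✗  (c2,b4,s1)→cleaned(s1,b4) ✓  (c2,b4,s2)→cleaned(s2,b4) ✓  (c3,b1,s1)→cleaned(s1,b1) ✓  (c4,b2,s2)→cleaned(s2,b2) ✗  (c4,b3,s1)→cleaned(s1,b3) ✗  (c4,b4,s2)→cleaned(s2,b4) ✓
Counterexamples (restrictor triples failing the scope): 4.

4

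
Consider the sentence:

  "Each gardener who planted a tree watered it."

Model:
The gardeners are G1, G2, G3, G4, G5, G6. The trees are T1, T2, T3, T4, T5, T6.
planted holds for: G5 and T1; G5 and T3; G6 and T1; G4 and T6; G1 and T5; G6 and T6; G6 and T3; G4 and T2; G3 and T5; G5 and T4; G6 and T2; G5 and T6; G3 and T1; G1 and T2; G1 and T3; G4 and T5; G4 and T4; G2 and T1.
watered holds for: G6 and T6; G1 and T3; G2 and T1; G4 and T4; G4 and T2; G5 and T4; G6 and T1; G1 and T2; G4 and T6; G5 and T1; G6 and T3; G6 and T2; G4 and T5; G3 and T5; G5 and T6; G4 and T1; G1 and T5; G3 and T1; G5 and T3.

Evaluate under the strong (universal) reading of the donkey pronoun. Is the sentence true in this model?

True

"it" takes "a tree" as antecedent — a donkey pronoun bound across the clause boundary.
Strong reading: for every (g,t) with planted(g,t), watered(g,t).
Restrictor pairs: (G1,T2) ✓  (G1,T3) ✓  (G1,T5) ✓  (G2,T1) ✓  (G3,T1) ✓  (G3,T5) ✓  (G4,T2) ✓  (G4,T4) ✓  (G4,T5) ✓  (G4,T6) ✓  (G5,T1) ✓  (G5,T3) ✓  (G5,T4) ✓  (G5,T6) ✓  (G6,T1) ✓  (G6,T2) ✓  (G6,T3) ✓  (G6,T6) ✓
Every restrictor pair satisfies the scope.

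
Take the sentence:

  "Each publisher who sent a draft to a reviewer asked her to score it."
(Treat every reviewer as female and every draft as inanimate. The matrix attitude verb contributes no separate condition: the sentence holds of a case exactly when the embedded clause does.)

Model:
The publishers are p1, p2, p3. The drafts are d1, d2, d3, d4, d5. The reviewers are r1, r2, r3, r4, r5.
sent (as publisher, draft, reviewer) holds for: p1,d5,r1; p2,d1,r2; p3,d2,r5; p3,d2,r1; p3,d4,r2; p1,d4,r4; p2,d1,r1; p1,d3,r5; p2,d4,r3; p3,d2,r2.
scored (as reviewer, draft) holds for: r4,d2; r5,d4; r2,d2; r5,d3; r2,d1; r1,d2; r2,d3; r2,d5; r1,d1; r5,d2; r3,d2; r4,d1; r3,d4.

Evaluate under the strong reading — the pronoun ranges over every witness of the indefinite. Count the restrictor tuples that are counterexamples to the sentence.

3

"her" takes "a reviewer" as antecedent and "it" takes "a draft"; both are donkey pronouns co-varying with the restrictor.
Strong reading: for every (p,d,r) with sent(p,d,r), scored(r,d).
Restrictor triples: (p1,d3,r5)→scored(r5,d3) ✓  (p1,d4,r4)→scored(r4,d4) ✗  (p1,d5,r1)→scored(r1,d5) ✗  (p2,d1,r1)→scored(r1,d1) ✓  (p2,d1,r2)→scored(r2,d1) ✓  (p2,d4,r3)→scored(r3,d4) ✓  (p3,d2,r1)→scored(r1,d2) ✓  (p3,d2,r2)→scored(r2,d2) ✓  (p3,d2,r5)→scored(r5,d2) ✓  (p3,d4,r2)→scored(r2,d4) ✗
Counterexamples (restrictor triples failing the scope): 3.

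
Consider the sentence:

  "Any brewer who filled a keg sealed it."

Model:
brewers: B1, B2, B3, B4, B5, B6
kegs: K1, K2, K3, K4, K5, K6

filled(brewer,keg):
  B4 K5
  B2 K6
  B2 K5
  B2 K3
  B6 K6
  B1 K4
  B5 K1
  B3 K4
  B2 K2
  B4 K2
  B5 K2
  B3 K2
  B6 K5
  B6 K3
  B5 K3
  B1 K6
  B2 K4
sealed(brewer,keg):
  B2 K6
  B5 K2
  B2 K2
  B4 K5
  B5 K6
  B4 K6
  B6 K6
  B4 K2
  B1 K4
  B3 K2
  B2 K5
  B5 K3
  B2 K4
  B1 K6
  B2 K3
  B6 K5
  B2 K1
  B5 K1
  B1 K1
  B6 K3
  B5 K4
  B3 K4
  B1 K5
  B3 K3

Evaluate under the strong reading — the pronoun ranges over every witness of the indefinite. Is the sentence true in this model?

True

"it" takes "a keg" as antecedent — a donkey pronoun bound across the clause boundary.
Strong reading: for every (b,k) with filled(b,k), sealed(b,k).
Restrictor pairs: (B1,K4) ✓  (B1,K6) ✓  (B2,K2) ✓  (B2,K3) ✓  (B2,K4) ✓  (B2,K5) ✓  (B2,K6) ✓  (B3,K2) ✓  (B3,K4) ✓  (B4,K2) ✓  (B4,K5) ✓  (B5,K1) ✓  (B5,K2) ✓  (B5,K3) ✓  (B6,K3) ✓  (B6,K5) ✓  (B6,K6) ✓
Every restrictor pair satisfies the scope.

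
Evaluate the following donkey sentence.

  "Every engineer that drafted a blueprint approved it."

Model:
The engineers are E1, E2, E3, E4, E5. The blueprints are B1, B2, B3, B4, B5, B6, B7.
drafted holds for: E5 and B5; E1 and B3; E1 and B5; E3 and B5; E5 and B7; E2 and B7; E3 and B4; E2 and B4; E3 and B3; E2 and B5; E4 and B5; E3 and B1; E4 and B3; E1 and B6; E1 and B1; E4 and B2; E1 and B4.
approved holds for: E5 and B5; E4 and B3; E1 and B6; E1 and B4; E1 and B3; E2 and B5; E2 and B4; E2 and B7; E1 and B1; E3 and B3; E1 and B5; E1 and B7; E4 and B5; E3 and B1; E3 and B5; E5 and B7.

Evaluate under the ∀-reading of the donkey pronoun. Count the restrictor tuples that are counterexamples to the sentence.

2

"it" takes "a blueprint" as antecedent — a donkey pronoun bound across the clause boundary.
Strong reading: for every (e,b) with drafted(e,b), approved(e,b).
Restrictor pairs: (E1,B1) ✓  (E1,B3) ✓  (E1,B4) ✓  (E1,B5) ✓  (E1,B6) ✓  (E2,B4) ✓  (E2,B5) ✓  (E2,B7) ✓  (E3,B1) ✓  (E3,B3) ✓  (E3,B4) ✗  (E3,B5) ✓  (E4,B2) ✗  (E4,B3) ✓  (E4,B5) ✓  (E5,B5) ✓  (E5,B7) ✓
Counterexamples (restrictor pairs failing the scope): 2.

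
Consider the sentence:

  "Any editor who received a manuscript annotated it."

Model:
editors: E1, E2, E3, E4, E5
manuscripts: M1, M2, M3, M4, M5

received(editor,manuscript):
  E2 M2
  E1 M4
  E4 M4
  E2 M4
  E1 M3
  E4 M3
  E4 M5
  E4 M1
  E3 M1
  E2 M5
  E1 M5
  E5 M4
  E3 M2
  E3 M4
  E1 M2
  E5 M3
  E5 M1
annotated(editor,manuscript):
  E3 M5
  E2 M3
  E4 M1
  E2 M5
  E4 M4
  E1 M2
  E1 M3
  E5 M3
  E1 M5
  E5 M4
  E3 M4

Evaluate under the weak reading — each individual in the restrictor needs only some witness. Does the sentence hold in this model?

"it" takes "a manuscript" as antecedent — a donkey pronoun bound across the clause boundary.
Weak reading: every editor e with some received-manuscript has at least one received-manuscript m such that annotated(e,m).
Per editor: E1:✓  E2:✓  E3:✓  E4:✓  E5:✓
Every editor in the restrictor has a witness.

True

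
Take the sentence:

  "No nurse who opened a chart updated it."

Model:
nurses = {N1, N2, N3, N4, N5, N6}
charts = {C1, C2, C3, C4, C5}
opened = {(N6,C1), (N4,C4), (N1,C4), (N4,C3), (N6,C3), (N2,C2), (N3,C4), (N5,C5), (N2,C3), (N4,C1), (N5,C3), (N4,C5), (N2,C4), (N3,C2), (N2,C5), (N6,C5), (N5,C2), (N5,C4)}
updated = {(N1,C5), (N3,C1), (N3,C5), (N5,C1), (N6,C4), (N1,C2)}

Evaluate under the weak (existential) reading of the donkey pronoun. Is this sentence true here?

"it" takes "a chart" as antecedent — a donkey pronoun bound across the clause boundary.
Truth condition: for no (n,c) with opened(n,c) does updated(n,c) hold.
Restrictor pairs — does the scope hold? (N1,C4):fails  (N2,C2):fails  (N2,C3):fails  (N2,C4):fails  (N2,C5):fails  (N3,C2):fails  (N3,C4):fails  (N4,C1):fails  (N4,C3):fails  (N4,C4):fails  (N4,C5):fails  (N5,C2):fails  (N5,C3):fails  (N5,C4):fails  (N5,C5):fails  (N6,C1):fails  (N6,C3):fails  (N6,C5):fails
Scope holds for no restrictor pair, so the sentence is true.

True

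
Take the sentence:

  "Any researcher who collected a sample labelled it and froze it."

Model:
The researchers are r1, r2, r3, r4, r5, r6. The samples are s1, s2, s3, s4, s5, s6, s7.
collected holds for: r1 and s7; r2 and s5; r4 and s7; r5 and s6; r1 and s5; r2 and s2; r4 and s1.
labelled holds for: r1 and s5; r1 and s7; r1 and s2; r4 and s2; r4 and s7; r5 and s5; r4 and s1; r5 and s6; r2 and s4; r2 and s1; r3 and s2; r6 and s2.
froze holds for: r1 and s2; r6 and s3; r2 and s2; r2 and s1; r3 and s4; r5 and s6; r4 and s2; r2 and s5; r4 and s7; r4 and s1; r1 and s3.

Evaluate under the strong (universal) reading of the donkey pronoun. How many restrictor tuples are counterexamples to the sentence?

"it" takes "a sample" as antecedent — a donkey pronoun bound across the clause boundary.
Strong reading: for every (r,s) with collected(r,s), labelled(r,s) ∧ froze(r,s).
Restrictor pairs: (r1,s5) ✗  (r1,s7) ✗  (r2,s2) ✗  (r2,s5) ✗  (r4,s1) ✓  (r4,s7) ✓  (r5,s6) ✓
Counterexamples (restrictor pairs failing the scope): 4.

4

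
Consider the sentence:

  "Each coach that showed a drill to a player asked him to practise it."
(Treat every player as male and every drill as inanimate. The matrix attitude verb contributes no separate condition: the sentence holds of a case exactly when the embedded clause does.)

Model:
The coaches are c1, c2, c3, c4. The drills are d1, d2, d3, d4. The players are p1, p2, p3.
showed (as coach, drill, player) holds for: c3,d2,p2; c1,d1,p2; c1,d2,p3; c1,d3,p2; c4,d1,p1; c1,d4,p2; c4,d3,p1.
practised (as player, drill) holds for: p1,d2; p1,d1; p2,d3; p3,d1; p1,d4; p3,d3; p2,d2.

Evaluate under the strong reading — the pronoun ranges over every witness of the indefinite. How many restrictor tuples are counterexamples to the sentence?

4

"him" takes "a player" as antecedent and "it" takes "a drill"; both are donkey pronouns co-varying with the restrictor.
Strong reading: for every (c,d,p) with showed(c,d,p), practised(p,d).
Restrictor triples: (c1,d1,p2)→practised(p2,d1) ✗  (c1,d2,p3)→practised(p3,d2) ✗  (c1,d3,p2)→practised(p2,d3) ✓  (c1,d4,p2)→practised(p2,d4) ✗  (c3,d2,p2)→practised(p2,d2) ✓  (c4,d1,p1)→practised(p1,d1) ✓  (c4,d3,p1)→practised(p1,d3) ✗
Counterexamples (restrictor triples failing the scope): 4.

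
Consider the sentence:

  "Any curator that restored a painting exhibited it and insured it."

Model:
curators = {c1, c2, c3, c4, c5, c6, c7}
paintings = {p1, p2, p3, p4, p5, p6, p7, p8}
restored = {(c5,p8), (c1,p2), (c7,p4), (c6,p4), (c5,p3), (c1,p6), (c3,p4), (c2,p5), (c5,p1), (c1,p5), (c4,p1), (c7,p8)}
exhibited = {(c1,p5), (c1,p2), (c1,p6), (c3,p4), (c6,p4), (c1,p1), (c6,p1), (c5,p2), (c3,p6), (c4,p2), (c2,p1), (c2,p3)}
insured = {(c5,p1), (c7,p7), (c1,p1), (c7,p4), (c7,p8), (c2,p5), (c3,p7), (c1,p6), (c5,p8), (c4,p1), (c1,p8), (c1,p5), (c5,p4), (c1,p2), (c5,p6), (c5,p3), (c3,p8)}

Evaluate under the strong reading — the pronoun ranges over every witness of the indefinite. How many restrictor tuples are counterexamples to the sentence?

"it" takes "a painting" as antecedent — a donkey pronoun bound across the clause boundary.
Strong reading: for every (c,p) with restored(c,p), exhibited(c,p) ∧ insured(c,p).
Restrictor pairs: (c1,p2) ✓  (c1,p5) ✓  (c1,p6) ✓  (c2,p5) ✗  (c3,p4) ✗  (c4,p1) ✗  (c5,p1) ✗  (c5,p3) ✗  (c5,p8) ✗  (c6,p4) ✗  (c7,p4) ✗  (c7,p8) ✗
Counterexamples (restrictor pairs failing the scope): 9.

9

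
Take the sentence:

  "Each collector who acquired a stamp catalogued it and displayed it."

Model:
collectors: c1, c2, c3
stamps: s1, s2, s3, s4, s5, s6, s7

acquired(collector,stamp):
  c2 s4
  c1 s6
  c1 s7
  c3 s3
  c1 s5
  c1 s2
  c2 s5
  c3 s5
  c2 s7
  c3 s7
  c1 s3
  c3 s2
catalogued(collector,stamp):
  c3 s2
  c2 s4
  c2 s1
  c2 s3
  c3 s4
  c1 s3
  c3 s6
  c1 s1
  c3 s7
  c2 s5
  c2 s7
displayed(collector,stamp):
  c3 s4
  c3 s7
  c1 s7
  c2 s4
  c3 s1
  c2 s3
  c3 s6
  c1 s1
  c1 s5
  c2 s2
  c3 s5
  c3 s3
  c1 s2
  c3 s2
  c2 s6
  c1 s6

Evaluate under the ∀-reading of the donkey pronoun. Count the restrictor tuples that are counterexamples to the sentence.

9

"it" takes "a stamp" as antecedent — a donkey pronoun bound across the clause boundary.
Strong reading: for every (c,s) with acquired(c,s), catalogued(c,s) ∧ displayed(c,s).
Restrictor pairs: (c1,s2) ✗  (c1,s3) ✗  (c1,s5) ✗  (c1,s6) ✗  (c1,s7) ✗  (c2,s4) ✓  (c2,s5) ✗  (c2,s7) ✗  (c3,s2) ✓  (c3,s3) ✗  (c3,s5) ✗  (c3,s7) ✓
Counterexamples (restrictor pairs failing the scope): 9.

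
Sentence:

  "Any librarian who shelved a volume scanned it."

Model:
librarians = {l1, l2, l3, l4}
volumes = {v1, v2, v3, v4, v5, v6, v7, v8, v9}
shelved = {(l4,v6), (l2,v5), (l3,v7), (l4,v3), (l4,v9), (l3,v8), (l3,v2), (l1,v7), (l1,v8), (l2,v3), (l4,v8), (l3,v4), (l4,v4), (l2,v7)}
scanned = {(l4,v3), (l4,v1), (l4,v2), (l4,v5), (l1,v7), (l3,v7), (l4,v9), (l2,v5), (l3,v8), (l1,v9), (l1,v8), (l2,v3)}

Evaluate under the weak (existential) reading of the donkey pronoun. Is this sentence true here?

"it" takes "a volume" as antecedent — a donkey pronoun bound across the clause boundary.
Weak reading: every librarian l with some shelved-volume has at least one shelved-volume v such that scanned(l,v).
Per librarian: l1:✓  l2:✓  l3:✓  l4:✓
Every librarian in the restrictor has a witness.

True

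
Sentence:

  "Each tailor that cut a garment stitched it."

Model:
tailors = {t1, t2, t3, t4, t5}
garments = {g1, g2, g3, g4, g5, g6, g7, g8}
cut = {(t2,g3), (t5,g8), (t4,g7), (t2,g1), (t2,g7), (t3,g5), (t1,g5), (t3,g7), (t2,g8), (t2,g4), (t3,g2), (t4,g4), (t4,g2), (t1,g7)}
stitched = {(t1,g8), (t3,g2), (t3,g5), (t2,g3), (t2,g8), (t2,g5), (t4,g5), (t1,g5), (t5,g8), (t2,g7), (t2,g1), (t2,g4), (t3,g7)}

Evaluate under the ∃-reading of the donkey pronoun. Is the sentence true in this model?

"it" takes "a garment" as antecedent — a donkey pronoun bound across the clause boundary.
Weak reading: every tailor t with some cut-garment has at least one cut-garment g such that stitched(t,g).
Per tailor: t1:✓  t2:✓  t3:✓  t4:✗  t5:✓
t4 has no witness among its cut-garments.

False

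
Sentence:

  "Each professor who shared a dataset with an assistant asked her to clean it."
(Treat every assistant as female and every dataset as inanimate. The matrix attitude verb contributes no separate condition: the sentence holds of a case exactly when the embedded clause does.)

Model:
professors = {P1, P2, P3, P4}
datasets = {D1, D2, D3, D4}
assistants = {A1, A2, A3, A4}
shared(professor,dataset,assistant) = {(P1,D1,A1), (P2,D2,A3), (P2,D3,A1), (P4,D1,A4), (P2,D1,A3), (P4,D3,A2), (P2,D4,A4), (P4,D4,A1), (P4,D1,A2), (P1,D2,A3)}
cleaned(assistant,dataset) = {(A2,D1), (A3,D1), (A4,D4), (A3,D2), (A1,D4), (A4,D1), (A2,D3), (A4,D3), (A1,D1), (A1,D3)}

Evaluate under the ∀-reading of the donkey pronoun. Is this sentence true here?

"her" takes "an assistant" as antecedent and "it" takes "a dataset"; both are donkey pronouns co-varying with the restrictor.
Strong reading: for every (p,d,a) with shared(p,d,a), cleaned(a,d).
Restrictor triples: (P1,D1,A1)→cleaned(A1,D1) ✓  (P1,D2,A3)→cleaned(A3,D2) ✓  (P2,D1,A3)→cleaned(A3,D1) ✓  (P2,D2,A3)→cleaned(A3,D2) ✓  (P2,D3,A1)→cleaned(A1,D3) ✓  (P2,D4,A4)→cleaned(A4,D4) ✓  (P4,D1,A2)→cleaned(A2,D1) ✓  (P4,D1,A4)→cleaned(A4,D1) ✓  (P4,D3,A2)→cleaned(A2,D3) ✓  (P4,D4,A1)→cleaned(A1,D4) ✓
Every restrictor triple satisfies the scope.

True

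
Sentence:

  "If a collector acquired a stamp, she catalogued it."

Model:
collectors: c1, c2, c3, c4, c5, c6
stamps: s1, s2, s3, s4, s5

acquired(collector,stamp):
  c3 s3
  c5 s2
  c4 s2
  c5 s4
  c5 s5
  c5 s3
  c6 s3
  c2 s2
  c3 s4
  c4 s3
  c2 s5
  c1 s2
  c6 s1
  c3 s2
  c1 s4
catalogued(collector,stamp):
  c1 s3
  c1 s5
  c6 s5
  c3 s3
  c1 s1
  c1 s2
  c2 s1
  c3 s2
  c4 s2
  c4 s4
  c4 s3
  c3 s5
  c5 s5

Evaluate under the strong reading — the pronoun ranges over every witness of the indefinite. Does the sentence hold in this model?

"it" takes "a stamp" as antecedent — a donkey pronoun bound across the clause boundary.
Strong reading: for every (c,s) with acquired(c,s), catalogued(c,s).
Restrictor pairs: (c1,s2) ✓  (c1,s4) ✗  (c2,s2) ✗  (c2,s5) ✗  (c3,s2) ✓  (c3,s3) ✓  (c3,s4) ✗  (c4,s2) ✓  (c4,s3) ✓  (c5,s2) ✗  (c5,s3) ✗  (c5,s4) ✗  (c5,s5) ✓  (c6,s1) ✗  (c6,s3) ✗
Counterexample: (c1,s4) is in acquired but fails the scope.

False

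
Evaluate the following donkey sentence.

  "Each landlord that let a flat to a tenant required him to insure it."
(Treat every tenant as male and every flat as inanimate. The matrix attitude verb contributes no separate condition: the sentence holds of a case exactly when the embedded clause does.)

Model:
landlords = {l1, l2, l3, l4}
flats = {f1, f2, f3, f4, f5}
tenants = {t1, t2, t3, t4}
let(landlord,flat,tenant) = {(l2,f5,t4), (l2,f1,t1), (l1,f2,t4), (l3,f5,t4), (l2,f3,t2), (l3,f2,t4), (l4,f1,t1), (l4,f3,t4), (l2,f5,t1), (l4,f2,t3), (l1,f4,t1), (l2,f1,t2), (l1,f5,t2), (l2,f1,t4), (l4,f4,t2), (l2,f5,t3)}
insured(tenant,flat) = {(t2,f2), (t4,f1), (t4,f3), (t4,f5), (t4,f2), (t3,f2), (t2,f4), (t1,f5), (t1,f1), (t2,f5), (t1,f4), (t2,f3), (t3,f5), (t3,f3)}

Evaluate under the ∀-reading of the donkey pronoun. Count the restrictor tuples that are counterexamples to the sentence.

"him" takes "a tenant" as antecedent and "it" takes "a flat"; both are donkey pronouns co-varying with the restrictor.
Strong reading: for every (l,f,t) with let(l,f,t), insured(t,f).
Restrictor triples: (l1,f2,t4)→insured(t4,f2) ✓  (l1,f4,t1)→insured(t1,f4) ✓  (l1,f5,t2)→insured(t2,f5) ✓  (l2,f1,t1)→insured(t1,f1) ✓  (l2,f1,t2)→insured(t2,f1) ✗  (l2,f1,t4)→insured(t4,f1) ✓  (l2,f3,t2)→insured(t2,f3) ✓  (l2,f5,t1)→insured(t1,f5) ✓  (l2,f5,t3)→insured(t3,f5) ✓  (l2,f5,t4)→insured(t4,f5) ✓  (l3,f2,t4)→insured(t4,f2) ✓  (l3,f5,t4)→insured(t4,f5) ✓  (l4,f1,t1)→insured(t1,f1) ✓  (l4,f2,t3)→insured(t3,f2) ✓  (l4,f3,t4)→insured(t4,f3) ✓  (l4,f4,t2)→insured(t2,f4) ✓
Counterexamples (restrictor triples failing the scope): 1.

1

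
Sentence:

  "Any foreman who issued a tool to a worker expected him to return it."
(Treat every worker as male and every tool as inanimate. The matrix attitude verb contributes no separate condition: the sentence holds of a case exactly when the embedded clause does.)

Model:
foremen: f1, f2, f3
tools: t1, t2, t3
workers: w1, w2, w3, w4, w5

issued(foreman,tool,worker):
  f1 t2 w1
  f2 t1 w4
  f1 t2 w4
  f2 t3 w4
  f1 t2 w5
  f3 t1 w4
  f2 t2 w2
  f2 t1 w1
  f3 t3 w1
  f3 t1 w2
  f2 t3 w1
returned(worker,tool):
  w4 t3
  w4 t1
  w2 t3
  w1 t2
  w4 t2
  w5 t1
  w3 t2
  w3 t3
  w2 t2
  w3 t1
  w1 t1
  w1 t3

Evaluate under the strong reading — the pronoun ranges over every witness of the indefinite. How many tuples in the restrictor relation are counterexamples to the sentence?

2

"him" takes "a worker" as antecedent and "it" takes "a tool"; both are donkey pronouns co-varying with the restrictor.
Strong reading: for every (f,t,w) with issued(f,t,w), returned(w,t).
Restrictor triples: (f1,t2,w1)→returned(w1,t2) ✓  (f1,t2,w4)→returned(w4,t2) ✓  (f1,t2,w5)→returned(w5,t2) ✗  (f2,t1,w1)→returned(w1,t1) ✓  (f2,t1,w4)→returned(w4,t1) ✓  (f2,t2,w2)→returned(w2,t2) ✓  (f2,t3,w1)→returned(w1,t3) ✓  (f2,t3,w4)→returned(w4,t3) ✓  (f3,t1,w2)→returned(w2,t1) ✗  (f3,t1,w4)→returned(w4,t1) ✓  (f3,t3,w1)→returned(w1,t3) ✓
Counterexamples (restrictor triples failing the scope): 2.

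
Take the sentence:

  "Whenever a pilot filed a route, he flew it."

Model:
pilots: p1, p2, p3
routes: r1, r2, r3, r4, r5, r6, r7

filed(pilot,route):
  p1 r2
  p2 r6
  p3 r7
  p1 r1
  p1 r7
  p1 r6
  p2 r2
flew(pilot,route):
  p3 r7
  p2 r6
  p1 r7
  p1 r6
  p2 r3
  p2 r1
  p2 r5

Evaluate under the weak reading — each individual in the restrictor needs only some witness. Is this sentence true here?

True

"it" takes "a route" as antecedent — a donkey pronoun bound across the clause boundary.
Weak reading: every pilot p with some filed-route has at least one filed-route r such that flew(p,r).
Per pilot: p1:✓  p2:✓  p3:✓
Every pilot in the restrictor has a witness.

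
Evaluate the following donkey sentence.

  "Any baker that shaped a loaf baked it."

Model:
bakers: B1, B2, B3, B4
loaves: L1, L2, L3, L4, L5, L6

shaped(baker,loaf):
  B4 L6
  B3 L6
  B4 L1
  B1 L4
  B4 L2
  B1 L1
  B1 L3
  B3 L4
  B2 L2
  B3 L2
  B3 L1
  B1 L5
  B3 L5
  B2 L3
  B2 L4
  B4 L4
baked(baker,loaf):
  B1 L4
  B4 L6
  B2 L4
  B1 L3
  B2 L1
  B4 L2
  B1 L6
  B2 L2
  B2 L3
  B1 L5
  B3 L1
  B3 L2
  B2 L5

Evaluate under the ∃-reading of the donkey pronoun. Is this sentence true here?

True

"it" takes "a loaf" as antecedent — a donkey pronoun bound across the clause boundary.
Weak reading: every baker b with some shaped-loaf has at least one shaped-loaf l such that baked(b,l).
Per baker: B1:✓  B2:✓  B3:✓  B4:✓
Every baker in the restrictor has a witness.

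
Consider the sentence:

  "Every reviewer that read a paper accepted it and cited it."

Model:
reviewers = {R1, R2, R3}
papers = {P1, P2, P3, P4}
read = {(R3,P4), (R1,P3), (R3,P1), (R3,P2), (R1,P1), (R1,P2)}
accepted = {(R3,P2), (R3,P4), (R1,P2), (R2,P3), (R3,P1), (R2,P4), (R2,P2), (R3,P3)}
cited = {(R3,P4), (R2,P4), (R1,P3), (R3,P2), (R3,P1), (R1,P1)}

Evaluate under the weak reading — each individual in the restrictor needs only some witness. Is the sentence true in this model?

"it" takes "a paper" as antecedent — a donkey pronoun bound across the clause boundary.
Weak reading: every reviewer r with some read-paper has at least one read-paper p such that accepted(r,p) ∧ cited(r,p).
Per reviewer: R1:✗  R3:✓
R1 has no witness among its read-papers.

False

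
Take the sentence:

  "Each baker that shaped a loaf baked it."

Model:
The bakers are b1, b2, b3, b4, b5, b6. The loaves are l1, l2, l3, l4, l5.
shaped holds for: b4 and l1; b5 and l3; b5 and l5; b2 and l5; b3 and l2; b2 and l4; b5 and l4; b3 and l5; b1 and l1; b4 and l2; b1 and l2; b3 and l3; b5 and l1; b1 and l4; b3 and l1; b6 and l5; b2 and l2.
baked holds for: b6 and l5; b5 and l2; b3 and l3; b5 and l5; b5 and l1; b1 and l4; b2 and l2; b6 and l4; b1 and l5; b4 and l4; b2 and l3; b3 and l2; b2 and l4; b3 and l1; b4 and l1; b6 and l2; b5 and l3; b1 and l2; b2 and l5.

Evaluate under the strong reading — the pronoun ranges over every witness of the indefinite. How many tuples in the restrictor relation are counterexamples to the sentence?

"it" takes "a loaf" as antecedent — a donkey pronoun bound across the clause boundary.
Strong reading: for every (b,l) with shaped(b,l), baked(b,l).
Restrictor pairs: (b1,l1) ✗  (b1,l2) ✓  (b1,l4) ✓  (b2,l2) ✓  (b2,l4) ✓  (b2,l5) ✓  (b3,l1) ✓  (b3,l2) ✓  (b3,l3) ✓  (b3,l5) ✗  (b4,l1) ✓  (b4,l2) ✗  (b5,l1) ✓  (b5,l3) ✓  (b5,l4) ✗  (b5,l5) ✓  (b6,l5) ✓
Counterexamples (restrictor pairs failing the scope): 4.

4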